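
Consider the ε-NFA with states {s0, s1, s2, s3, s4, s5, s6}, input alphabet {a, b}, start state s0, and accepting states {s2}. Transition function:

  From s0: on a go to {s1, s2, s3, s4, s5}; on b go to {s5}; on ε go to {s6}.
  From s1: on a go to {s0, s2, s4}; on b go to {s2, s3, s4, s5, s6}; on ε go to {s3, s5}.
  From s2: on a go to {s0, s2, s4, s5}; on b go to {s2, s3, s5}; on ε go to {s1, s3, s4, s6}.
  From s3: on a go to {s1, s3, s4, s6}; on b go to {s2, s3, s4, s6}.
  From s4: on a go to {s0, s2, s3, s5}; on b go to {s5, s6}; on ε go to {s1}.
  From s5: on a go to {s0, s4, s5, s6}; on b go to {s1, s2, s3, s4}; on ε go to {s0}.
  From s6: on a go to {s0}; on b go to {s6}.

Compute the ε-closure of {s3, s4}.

Begin with {s3, s4}.
s4 →ε {s1}; add s1.
s1 →ε {s3, s5}; add s5.
s5 →ε {s0}; add s0.
s0 →ε {s6}; add s6.
ε-closure = {s0, s1, s3, s4, s5, s6}.

{s0, s1, s3, s4, s5, s6}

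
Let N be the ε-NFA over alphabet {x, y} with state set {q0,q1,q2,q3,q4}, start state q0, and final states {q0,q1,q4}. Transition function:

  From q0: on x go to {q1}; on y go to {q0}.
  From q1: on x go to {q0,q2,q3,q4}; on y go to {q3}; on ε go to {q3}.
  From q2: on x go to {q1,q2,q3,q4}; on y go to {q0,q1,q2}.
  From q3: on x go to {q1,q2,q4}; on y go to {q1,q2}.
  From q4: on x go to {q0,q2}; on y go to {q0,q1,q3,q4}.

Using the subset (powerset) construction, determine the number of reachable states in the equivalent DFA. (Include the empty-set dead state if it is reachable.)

5

Start state of the DFA: {q0} (ε-closure of the NFA start).
{q0} --x--> {q1,q3}  [new]
{q0} --y--> {q0}  [seen]
{q1,q3} --x--> {q0,q1,q2,q3,q4}  [new]
{q1,q3} --y--> {q1,q2,q3}  [new]
{q0,q1,q2,q3,q4} --x--> {q0,q1,q2,q3,q4}  [seen]
{q0,q1,q2,q3,q4} --y--> {q0,q1,q2,q3,q4}  [seen]
{q1,q2,q3} --x--> {q0,q1,q2,q3,q4}  [seen]
{q1,q2,q3} --y--> {q0,q1,q2,q3}  [new]
{q0,q1,q2,q3} --x--> {q0,q1,q2,q3,q4}  [seen]
{q0,q1,q2,q3} --y--> {q0,q1,q2,q3}  [seen]
Reachable DFA states: {q0}, {q1,q3}, {q0,q1,q2,q3,q4}, {q1,q2,q3}, {q0,q1,q2,q3}.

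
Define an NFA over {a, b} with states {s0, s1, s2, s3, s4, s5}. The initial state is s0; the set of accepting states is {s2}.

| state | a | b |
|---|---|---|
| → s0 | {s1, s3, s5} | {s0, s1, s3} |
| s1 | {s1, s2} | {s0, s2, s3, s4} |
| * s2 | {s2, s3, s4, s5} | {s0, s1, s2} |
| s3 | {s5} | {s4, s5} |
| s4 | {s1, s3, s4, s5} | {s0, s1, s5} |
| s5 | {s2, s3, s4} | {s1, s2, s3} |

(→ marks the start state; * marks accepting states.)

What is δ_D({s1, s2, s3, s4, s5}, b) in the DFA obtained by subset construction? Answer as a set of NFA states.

{s0, s1, s2, s3, s4, s5}

δ(s1,b) = {s0, s2, s3, s4}; δ(s2,b) = {s0, s1, s2}; δ(s3,b) = {s4, s5}; δ(s4,b) = {s0, s1, s5}; δ(s5,b) = {s1, s2, s3}.
Union: {s0, s1, s2, s3, s4, s5}.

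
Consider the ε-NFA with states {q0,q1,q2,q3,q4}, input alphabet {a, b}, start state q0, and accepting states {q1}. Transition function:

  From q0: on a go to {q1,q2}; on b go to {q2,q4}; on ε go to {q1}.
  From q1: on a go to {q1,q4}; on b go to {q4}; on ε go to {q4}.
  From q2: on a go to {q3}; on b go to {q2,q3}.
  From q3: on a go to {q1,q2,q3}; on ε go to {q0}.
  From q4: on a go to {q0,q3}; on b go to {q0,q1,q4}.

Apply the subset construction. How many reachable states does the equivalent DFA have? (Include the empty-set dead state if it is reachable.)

3

Start state of the DFA: {q0,q1,q4} (ε-closure of the NFA start).
{q0,q1,q4} --a--> {q0,q1,q2,q3,q4}  [new]
{q0,q1,q4} --b--> {q0,q1,q2,q4}  [new]
{q0,q1,q2,q3,q4} --a--> {q0,q1,q2,q3,q4}  [seen]
{q0,q1,q2,q3,q4} --b--> {q0,q1,q2,q3,q4}  [seen]
{q0,q1,q2,q4} --a--> {q0,q1,q2,q3,q4}  [seen]
{q0,q1,q2,q4} --b--> {q0,q1,q2,q3,q4}  [seen]
Reachable DFA states: {q0,q1,q4}, {q0,q1,q2,q3,q4}, {q0,q1,q2,q4}.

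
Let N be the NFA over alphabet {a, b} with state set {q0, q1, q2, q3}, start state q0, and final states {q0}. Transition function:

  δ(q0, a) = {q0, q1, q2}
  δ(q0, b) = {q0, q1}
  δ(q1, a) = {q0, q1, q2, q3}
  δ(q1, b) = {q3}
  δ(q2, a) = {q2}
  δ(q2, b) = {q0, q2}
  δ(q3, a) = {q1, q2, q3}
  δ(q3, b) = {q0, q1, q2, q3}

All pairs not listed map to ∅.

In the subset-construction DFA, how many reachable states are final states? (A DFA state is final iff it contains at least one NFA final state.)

5

Start state of the DFA: {q0}.
{q0} --a--> {q0, q1, q2}  [new]
{q0} --b--> {q0, q1}  [new]
{q0, q1, q2} --a--> {q0, q1, q2, q3}  [new]
{q0, q1, q2} --b--> {q0, q1, q2, q3}  [seen]
{q0, q1} --a--> {q0, q1, q2, q3}  [seen]
{q0, q1} --b--> {q0, q1, q3}  [new]
{q0, q1, q2, q3} --a--> {q0, q1, q2, q3}  [seen]
{q0, q1, q2, q3} --b--> {q0, q1, q2, q3}  [seen]
{q0, q1, q3} --a--> {q0, q1, q2, q3}  [seen]
{q0, q1, q3} --b--> {q0, q1, q2, q3}  [seen]
Reachable DFA states: {q0}, {q0, q1, q2}, {q0, q1}, {q0, q1, q2, q3}, {q0, q1, q3}.
Accepting DFA states (contain an NFA accepting state): {q0}, {q0, q1, q2}, {q0, q1}, {q0, q1, q2, q3}, {q0, q1, q3}.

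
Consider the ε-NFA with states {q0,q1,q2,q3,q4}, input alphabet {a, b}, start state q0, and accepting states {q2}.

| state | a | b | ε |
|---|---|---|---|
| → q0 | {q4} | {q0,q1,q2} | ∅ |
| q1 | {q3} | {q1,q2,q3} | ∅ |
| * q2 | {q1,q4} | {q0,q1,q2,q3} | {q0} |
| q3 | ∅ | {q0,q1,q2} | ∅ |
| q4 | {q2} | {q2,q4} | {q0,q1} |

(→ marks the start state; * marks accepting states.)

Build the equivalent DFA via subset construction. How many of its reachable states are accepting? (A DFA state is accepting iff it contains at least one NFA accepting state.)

Start state of the DFA: {q0} (ε-closure of the NFA start).
{q0} --a--> {q0,q1,q4}  [new]
{q0} --b--> {q0,q1,q2}  [new]
{q0,q1,q4} --a--> {q0,q1,q2,q3,q4}  [new]
{q0,q1,q4} --b--> {q0,q1,q2,q3,q4}  [seen]
{q0,q1,q2} --a--> {q0,q1,q3,q4}  [new]
{q0,q1,q2} --b--> {q0,q1,q2,q3}  [new]
{q0,q1,q2,q3,q4} --a--> {q0,q1,q2,q3,q4}  [seen]
{q0,q1,q2,q3,q4} --b--> {q0,q1,q2,q3,q4}  [seen]
{q0,q1,q3,q4} --a--> {q0,q1,q2,q3,q4}  [seen]
{q0,q1,q3,q4} --b--> {q0,q1,q2,q3,q4}  [seen]
{q0,q1,q2,q3} --a--> {q0,q1,q3,q4}  [seen]
{q0,q1,q2,q3} --b--> {q0,q1,q2,q3}  [seen]
Reachable DFA states: {q0}, {q0,q1,q4}, {q0,q1,q2}, {q0,q1,q2,q3,q4}, {q0,q1,q3,q4}, {q0,q1,q2,q3}.
Accepting DFA states (contain an NFA accepting state): {q0,q1,q2}, {q0,q1,q2,q3,q4}, {q0,q1,q2,q3}.

3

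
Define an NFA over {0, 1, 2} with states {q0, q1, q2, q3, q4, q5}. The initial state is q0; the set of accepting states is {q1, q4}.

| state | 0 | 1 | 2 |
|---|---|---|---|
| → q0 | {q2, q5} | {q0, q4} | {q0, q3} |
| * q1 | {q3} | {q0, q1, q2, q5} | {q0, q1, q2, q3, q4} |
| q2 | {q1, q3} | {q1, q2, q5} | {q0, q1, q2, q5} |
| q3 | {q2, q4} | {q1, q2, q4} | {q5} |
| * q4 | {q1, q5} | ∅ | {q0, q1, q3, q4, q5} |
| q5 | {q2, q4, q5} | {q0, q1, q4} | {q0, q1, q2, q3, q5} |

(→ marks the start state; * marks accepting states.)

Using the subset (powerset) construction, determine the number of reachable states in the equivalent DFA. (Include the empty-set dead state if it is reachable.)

Start state of the DFA: {q0}.
{q0} --0--> {q2, q5}  [new]
{q0} --1--> {q0, q4}  [new]
{q0} --2--> {q0, q3}  [new]
{q2, q5} --0--> {q1, q2, q3, q4, q5}  [new]
{q2, q5} --1--> {q0, q1, q2, q4, q5}  [new]
{q2, q5} --2--> {q0, q1, q2, q3, q5}  [new]
{q0, q4} --0--> {q1, q2, q5}  [new]
{q0, q4} --1--> {q0, q4}  [seen]
{q0, q4} --2--> {q0, q1, q3, q4, q5}  [new]
{q0, q3} --0--> {q2, q4, q5}  [new]
{q0, q3} --1--> {q0, q1, q2, q4}  [new]
{q0, q3} --2--> {q0, q3, q5}  [new]
{q1, q2, q3, q4, q5} --0--> {q1, q2, q3, q4, q5}  [seen]
{q1, q2, q3, q4, q5} --1--> {q0, q1, q2, q4, q5}  [seen]
{q1, q2, q3, q4, q5} --2--> {q0, q1, q2, q3, q4, q5}  [new]
{q0, q1, q2, q4, q5} --0--> {q1, q2, q3, q4, q5}  [seen]
{q0, q1, q2, q4, q5} --1--> {q0, q1, q2, q4, q5}  [seen]
{q0, q1, q2, q4, q5} --2--> {q0, q1, q2, q3, q4, q5}  [seen]
{q0, q1, q2, q3, q5} --0--> {q1, q2, q3, q4, q5}  [seen]
{q0, q1, q2, q3, q5} --1--> {q0, q1, q2, q4, q5}  [seen]
{q0, q1, q2, q3, q5} --2--> {q0, q1, q2, q3, q4, q5}  [seen]
{q1, q2, q5} --0--> {q1, q2, q3, q4, q5}  [seen]
{q1, q2, q5} --1--> {q0, q1, q2, q4, q5}  [seen]
{q1, q2, q5} --2--> {q0, q1, q2, q3, q4, q5}  [seen]
{q0, q1, q3, q4, q5} --0--> {q1, q2, q3, q4, q5}  [seen]
{q0, q1, q3, q4, q5} --1--> {q0, q1, q2, q4, q5}  [seen]
{q0, q1, q3, q4, q5} --2--> {q0, q1, q2, q3, q4, q5}  [seen]
{q2, q4, q5} --0--> {q1, q2, q3, q4, q5}  [seen]
{q2, q4, q5} --1--> {q0, q1, q2, q4, q5}  [seen]
{q2, q4, q5} --2--> {q0, q1, q2, q3, q4, q5}  [seen]
{q0, q1, q2, q4} --0--> {q1, q2, q3, q5}  [new]
{q0, q1, q2, q4} --1--> {q0, q1, q2, q4, q5}  [seen]
{q0, q1, q2, q4} --2--> {q0, q1, q2, q3, q4, q5}  [seen]
{q0, q3, q5} --0--> {q2, q4, q5}  [seen]
{q0, q3, q5} --1--> {q0, q1, q2, q4}  [seen]
{q0, q3, q5} --2--> {q0, q1, q2, q3, q5}  [seen]
{q0, q1, q2, q3, q4, q5} --0--> {q1, q2, q3, q4, q5}  [seen]
{q0, q1, q2, q3, q4, q5} --1--> {q0, q1, q2, q4, q5}  [seen]
{q0, q1, q2, q3, q4, q5} --2--> {q0, q1, q2, q3, q4, q5}  [seen]
{q1, q2, q3, q5} --0--> {q1, q2, q3, q4, q5}  [seen]
{q1, q2, q3, q5} --1--> {q0, q1, q2, q4, q5}  [seen]
{q1, q2, q3, q5} --2--> {q0, q1, q2, q3, q4, q5}  [seen]
Reachable DFA states: {q0}, {q2, q5}, {q0, q4}, {q0, q3}, {q1, q2, q3, q4, q5}, {q0, q1, q2, q4, q5}, {q0, q1, q2, q3, q5}, {q1, q2, q5}, {q0, q1, q3, q4, q5}, {q2, q4, q5}, {q0, q1, q2, q4}, {q0, q3, q5}, {q0, q1, q2, q3, q4, q5}, {q1, q2, q3, q5}.

14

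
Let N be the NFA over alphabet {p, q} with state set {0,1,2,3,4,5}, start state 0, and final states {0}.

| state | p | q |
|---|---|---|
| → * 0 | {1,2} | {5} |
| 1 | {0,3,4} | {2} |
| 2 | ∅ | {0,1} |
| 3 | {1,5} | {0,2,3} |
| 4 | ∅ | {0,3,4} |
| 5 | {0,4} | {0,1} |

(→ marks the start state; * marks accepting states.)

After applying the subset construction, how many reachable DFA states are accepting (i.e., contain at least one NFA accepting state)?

11

Start state of the DFA: {0}.
{0} --p--> {1,2}  [new]
{0} --q--> {5}  [new]
{1,2} --p--> {0,3,4}  [new]
{1,2} --q--> {0,1,2}  [new]
{5} --p--> {0,4}  [new]
{5} --q--> {0,1}  [new]
{0,3,4} --p--> {1,2,5}  [new]
{0,3,4} --q--> {0,2,3,4,5}  [new]
{0,1,2} --p--> {0,1,2,3,4}  [new]
{0,1,2} --q--> {0,1,2,5}  [new]
{0,4} --p--> {1,2}  [seen]
{0,4} --q--> {0,3,4,5}  [new]
{0,1} --p--> {0,1,2,3,4}  [seen]
{0,1} --q--> {2,5}  [new]
{1,2,5} --p--> {0,3,4}  [seen]
{1,2,5} --q--> {0,1,2}  [seen]
{0,2,3,4,5} --p--> {0,1,2,4,5}  [new]
{0,2,3,4,5} --q--> {0,1,2,3,4,5}  [new]
{0,1,2,3,4} --p--> {0,1,2,3,4,5}  [seen]
{0,1,2,3,4} --q--> {0,1,2,3,4,5}  [seen]
{0,1,2,5} --p--> {0,1,2,3,4}  [seen]
{0,1,2,5} --q--> {0,1,2,5}  [seen]
{0,3,4,5} --p--> {0,1,2,4,5}  [seen]
{0,3,4,5} --q--> {0,1,2,3,4,5}  [seen]
{2,5} --p--> {0,4}  [seen]
{2,5} --q--> {0,1}  [seen]
{0,1,2,4,5} --p--> {0,1,2,3,4}  [seen]
{0,1,2,4,5} --q--> {0,1,2,3,4,5}  [seen]
{0,1,2,3,4,5} --p--> {0,1,2,3,4,5}  [seen]
{0,1,2,3,4,5} --q--> {0,1,2,3,4,5}  [seen]
Reachable DFA states: {0}, {1,2}, {5}, {0,3,4}, {0,1,2}, {0,4}, {0,1}, {1,2,5}, {0,2,3,4,5}, {0,1,2,3,4}, {0,1,2,5}, {0,3,4,5}, {2,5}, {0,1,2,4,5}, {0,1,2,3,4,5}.
Accepting DFA states (contain an NFA accepting state): {0}, {0,3,4}, {0,1,2}, {0,4}, {0,1}, {0,2,3,4,5}, {0,1,2,3,4}, {0,1,2,5}, {0,3,4,5}, {0,1,2,4,5}, {0,1,2,3,4,5}.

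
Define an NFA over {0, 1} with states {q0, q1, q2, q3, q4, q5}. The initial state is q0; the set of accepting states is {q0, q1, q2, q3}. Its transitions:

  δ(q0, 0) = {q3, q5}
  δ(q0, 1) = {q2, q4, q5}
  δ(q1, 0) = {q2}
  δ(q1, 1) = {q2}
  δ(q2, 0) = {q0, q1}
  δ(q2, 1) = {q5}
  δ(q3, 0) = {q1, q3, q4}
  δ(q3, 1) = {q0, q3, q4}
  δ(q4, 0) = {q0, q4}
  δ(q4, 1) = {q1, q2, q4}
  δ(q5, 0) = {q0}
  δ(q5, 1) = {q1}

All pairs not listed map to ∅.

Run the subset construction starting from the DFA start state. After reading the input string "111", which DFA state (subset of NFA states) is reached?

Start: {q0}.
δ(q0,1) = {q2, q4, q5}.
Union: {q2, q4, q5}.
After 1: {q2, q4, q5}.
δ(q2,1) = {q5}; δ(q4,1) = {q1, q2, q4}; δ(q5,1) = {q1}.
Union: {q1, q2, q4, q5}.
After 1: {q1, q2, q4, q5}.
δ(q1,1) = {q2}; δ(q2,1) = {q5}; δ(q4,1) = {q1, q2, q4}; δ(q5,1) = {q1}.
Union: {q1, q2, q4, q5}.
After 1: {q1, q2, q4, q5}.

{q1, q2, q4, q5}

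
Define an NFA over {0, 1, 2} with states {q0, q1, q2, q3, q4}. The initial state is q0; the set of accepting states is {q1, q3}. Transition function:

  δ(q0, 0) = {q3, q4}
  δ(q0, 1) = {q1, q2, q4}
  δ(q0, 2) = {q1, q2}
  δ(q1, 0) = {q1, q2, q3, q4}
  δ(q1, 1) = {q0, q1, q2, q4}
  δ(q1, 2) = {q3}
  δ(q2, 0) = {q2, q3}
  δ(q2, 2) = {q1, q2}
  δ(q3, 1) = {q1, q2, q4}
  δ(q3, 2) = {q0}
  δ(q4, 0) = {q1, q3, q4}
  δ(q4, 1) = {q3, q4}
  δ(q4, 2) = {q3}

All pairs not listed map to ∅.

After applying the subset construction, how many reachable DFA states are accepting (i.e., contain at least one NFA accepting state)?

11

Start state of the DFA: {q0}.
{q0} --0--> {q3, q4}  [new]
{q0} --1--> {q1, q2, q4}  [new]
{q0} --2--> {q1, q2}  [new]
{q3, q4} --0--> {q1, q3, q4}  [new]
{q3, q4} --1--> {q1, q2, q3, q4}  [new]
{q3, q4} --2--> {q0, q3}  [new]
{q1, q2, q4} --0--> {q1, q2, q3, q4}  [seen]
{q1, q2, q4} --1--> {q0, q1, q2, q3, q4}  [new]
{q1, q2, q4} --2--> {q1, q2, q3}  [new]
{q1, q2} --0--> {q1, q2, q3, q4}  [seen]
{q1, q2} --1--> {q0, q1, q2, q4}  [new]
{q1, q2} --2--> {q1, q2, q3}  [seen]
{q1, q3, q4} --0--> {q1, q2, q3, q4}  [seen]
{q1, q3, q4} --1--> {q0, q1, q2, q3, q4}  [seen]
{q1, q3, q4} --2--> {q0, q3}  [seen]
{q1, q2, q3, q4} --0--> {q1, q2, q3, q4}  [seen]
{q1, q2, q3, q4} --1--> {q0, q1, q2, q3, q4}  [seen]
{q1, q2, q3, q4} --2--> {q0, q1, q2, q3}  [new]
{q0, q3} --0--> {q3, q4}  [seen]
{q0, q3} --1--> {q1, q2, q4}  [seen]
{q0, q3} --2--> {q0, q1, q2}  [new]
{q0, q1, q2, q3, q4} --0--> {q1, q2, q3, q4}  [seen]
{q0, q1, q2, q3, q4} --1--> {q0, q1, q2, q3, q4}  [seen]
{q0, q1, q2, q3, q4} --2--> {q0, q1, q2, q3}  [seen]
{q1, q2, q3} --0--> {q1, q2, q3, q4}  [seen]
{q1, q2, q3} --1--> {q0, q1, q2, q4}  [seen]
{q1, q2, q3} --2--> {q0, q1, q2, q3}  [seen]
{q0, q1, q2, q4} --0--> {q1, q2, q3, q4}  [seen]
{q0, q1, q2, q4} --1--> {q0, q1, q2, q3, q4}  [seen]
{q0, q1, q2, q4} --2--> {q1, q2, q3}  [seen]
{q0, q1, q2, q3} --0--> {q1, q2, q3, q4}  [seen]
{q0, q1, q2, q3} --1--> {q0, q1, q2, q4}  [seen]
{q0, q1, q2, q3} --2--> {q0, q1, q2, q3}  [seen]
{q0, q1, q2} --0--> {q1, q2, q3, q4}  [seen]
{q0, q1, q2} --1--> {q0, q1, q2, q4}  [seen]
{q0, q1, q2} --2--> {q1, q2, q3}  [seen]
Reachable DFA states: {q0}, {q3, q4}, {q1, q2, q4}, {q1, q2}, {q1, q3, q4}, {q1, q2, q3, q4}, {q0, q3}, {q0, q1, q2, q3, q4}, {q1, q2, q3}, {q0, q1, q2, q4}, {q0, q1, q2, q3}, {q0, q1, q2}.
Accepting DFA states (contain an NFA accepting state): {q3, q4}, {q1, q2, q4}, {q1, q2}, {q1, q3, q4}, {q1, q2, q3, q4}, {q0, q3}, {q0, q1, q2, q3, q4}, {q1, q2, q3}, {q0, q1, q2, q4}, {q0, q1, q2, q3}, {q0, q1, q2}.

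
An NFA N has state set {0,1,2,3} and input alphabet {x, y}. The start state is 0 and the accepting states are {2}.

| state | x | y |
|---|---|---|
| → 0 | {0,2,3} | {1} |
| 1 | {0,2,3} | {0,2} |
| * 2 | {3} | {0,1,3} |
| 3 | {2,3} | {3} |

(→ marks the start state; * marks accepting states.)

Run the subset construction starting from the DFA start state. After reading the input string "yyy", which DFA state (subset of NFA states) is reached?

Start: {0}.
δ(0,y) = {1}.
Union: {1}.
After y: {1}.
δ(1,y) = {0,2}.
Union: {0,2}.
After y: {0,2}.
δ(0,y) = {1}; δ(2,y) = {0,1,3}.
Union: {0,1,3}.
After y: {0,1,3}.

{0,1,3}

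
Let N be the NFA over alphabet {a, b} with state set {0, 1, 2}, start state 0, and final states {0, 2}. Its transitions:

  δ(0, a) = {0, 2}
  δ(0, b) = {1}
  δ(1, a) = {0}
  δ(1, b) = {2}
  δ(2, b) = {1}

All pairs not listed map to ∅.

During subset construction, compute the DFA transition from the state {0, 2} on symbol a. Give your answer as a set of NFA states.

{0, 2}

δ(0,a) = {0, 2}; δ(2,a) = ∅.
Union: {0, 2}.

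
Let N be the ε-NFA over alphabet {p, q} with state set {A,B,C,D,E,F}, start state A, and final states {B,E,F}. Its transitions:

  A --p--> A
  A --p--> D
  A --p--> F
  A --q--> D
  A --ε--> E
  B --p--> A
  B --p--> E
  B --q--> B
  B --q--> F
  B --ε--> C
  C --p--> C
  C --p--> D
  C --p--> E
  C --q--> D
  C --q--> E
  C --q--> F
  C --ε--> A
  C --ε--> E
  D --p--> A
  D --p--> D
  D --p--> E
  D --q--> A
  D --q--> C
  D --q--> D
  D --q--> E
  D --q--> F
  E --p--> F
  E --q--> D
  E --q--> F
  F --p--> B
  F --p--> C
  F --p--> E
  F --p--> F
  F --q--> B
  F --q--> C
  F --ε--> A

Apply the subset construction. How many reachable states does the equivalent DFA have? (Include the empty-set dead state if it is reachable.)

Start state of the DFA: {A,E} (ε-closure of the NFA start).
{A,E} --p--> {A,D,E,F}  [new]
{A,E} --q--> {A,D,E,F}  [seen]
{A,D,E,F} --p--> {A,B,C,D,E,F}  [new]
{A,D,E,F} --q--> {A,B,C,D,E,F}  [seen]
{A,B,C,D,E,F} --p--> {A,B,C,D,E,F}  [seen]
{A,B,C,D,E,F} --q--> {A,B,C,D,E,F}  [seen]
Reachable DFA states: {A,E}, {A,D,E,F}, {A,B,C,D,E,F}.

3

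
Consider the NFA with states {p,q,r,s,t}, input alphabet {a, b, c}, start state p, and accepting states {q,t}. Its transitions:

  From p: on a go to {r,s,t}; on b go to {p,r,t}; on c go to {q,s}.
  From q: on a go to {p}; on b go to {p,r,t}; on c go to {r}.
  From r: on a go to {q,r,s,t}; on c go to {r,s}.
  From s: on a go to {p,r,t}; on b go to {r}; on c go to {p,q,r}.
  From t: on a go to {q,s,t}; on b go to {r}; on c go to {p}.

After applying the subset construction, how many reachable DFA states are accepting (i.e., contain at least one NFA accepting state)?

8

Start state of the DFA: {p}.
{p} --a--> {r,s,t}  [new]
{p} --b--> {p,r,t}  [new]
{p} --c--> {q,s}  [new]
{r,s,t} --a--> {p,q,r,s,t}  [new]
{r,s,t} --b--> {r}  [new]
{r,s,t} --c--> {p,q,r,s}  [new]
{p,r,t} --a--> {q,r,s,t}  [new]
{p,r,t} --b--> {p,r,t}  [seen]
{p,r,t} --c--> {p,q,r,s}  [seen]
{q,s} --a--> {p,r,t}  [seen]
{q,s} --b--> {p,r,t}  [seen]
{q,s} --c--> {p,q,r}  [new]
{p,q,r,s,t} --a--> {p,q,r,s,t}  [seen]
{p,q,r,s,t} --b--> {p,r,t}  [seen]
{p,q,r,s,t} --c--> {p,q,r,s}  [seen]
{r} --a--> {q,r,s,t}  [seen]
{r} --b--> ∅  [new]
{r} --c--> {r,s}  [new]
{p,q,r,s} --a--> {p,q,r,s,t}  [seen]
{p,q,r,s} --b--> {p,r,t}  [seen]
{p,q,r,s} --c--> {p,q,r,s}  [seen]
{q,r,s,t} --a--> {p,q,r,s,t}  [seen]
{q,r,s,t} --b--> {p,r,t}  [seen]
{q,r,s,t} --c--> {p,q,r,s}  [seen]
{p,q,r} --a--> {p,q,r,s,t}  [seen]
{p,q,r} --b--> {p,r,t}  [seen]
{p,q,r} --c--> {q,r,s}  [new]
∅ --a--> ∅  [seen]
∅ --b--> ∅  [seen]
∅ --c--> ∅  [seen]
{r,s} --a--> {p,q,r,s,t}  [seen]
{r,s} --b--> {r}  [seen]
{r,s} --c--> {p,q,r,s}  [seen]
{q,r,s} --a--> {p,q,r,s,t}  [seen]
{q,r,s} --b--> {p,r,t}  [seen]
{q,r,s} --c--> {p,q,r,s}  [seen]
Reachable DFA states: {p}, {r,s,t}, {p,r,t}, {q,s}, {p,q,r,s,t}, {r}, {p,q,r,s}, {q,r,s,t}, {p,q,r}, ∅, {r,s}, {q,r,s}.
Accepting DFA states (contain an NFA accepting state): {r,s,t}, {p,r,t}, {q,s}, {p,q,r,s,t}, {p,q,r,s}, {q,r,s,t}, {p,q,r}, {q,r,s}.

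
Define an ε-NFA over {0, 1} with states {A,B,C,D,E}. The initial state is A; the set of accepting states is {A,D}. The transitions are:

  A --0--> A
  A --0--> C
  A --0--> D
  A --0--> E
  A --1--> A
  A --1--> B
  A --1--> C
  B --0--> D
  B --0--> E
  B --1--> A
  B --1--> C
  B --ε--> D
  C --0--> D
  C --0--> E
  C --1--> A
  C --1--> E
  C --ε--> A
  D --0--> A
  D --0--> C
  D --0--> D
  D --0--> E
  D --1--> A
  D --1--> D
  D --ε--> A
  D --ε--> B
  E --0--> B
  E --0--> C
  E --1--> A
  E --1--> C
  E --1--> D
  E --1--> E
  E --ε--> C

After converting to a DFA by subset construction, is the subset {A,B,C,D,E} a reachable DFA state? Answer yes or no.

Start state of the DFA: {A} (ε-closure of the NFA start).
{A} --0--> {A,B,C,D,E}  [new]
{A} --1--> {A,B,C,D}  [new]
{A,B,C,D,E} --0--> {A,B,C,D,E}  [seen]
{A,B,C,D,E} --1--> {A,B,C,D,E}  [seen]
{A,B,C,D} --0--> {A,B,C,D,E}  [seen]
{A,B,C,D} --1--> {A,B,C,D,E}  [seen]
Reachable DFA states: {A}, {A,B,C,D,E}, {A,B,C,D}.
{A,B,C,D,E} is among them.

yes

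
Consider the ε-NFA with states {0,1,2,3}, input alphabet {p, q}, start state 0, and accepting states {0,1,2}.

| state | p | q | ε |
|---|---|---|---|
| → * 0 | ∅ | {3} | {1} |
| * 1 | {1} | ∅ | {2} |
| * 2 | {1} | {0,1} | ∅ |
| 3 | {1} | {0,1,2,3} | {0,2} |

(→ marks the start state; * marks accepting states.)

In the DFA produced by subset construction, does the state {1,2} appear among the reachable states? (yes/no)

Start state of the DFA: {0,1,2} (ε-closure of the NFA start).
{0,1,2} --p--> {1,2}  [new]
{0,1,2} --q--> {0,1,2,3}  [new]
{1,2} --p--> {1,2}  [seen]
{1,2} --q--> {0,1,2}  [seen]
{0,1,2,3} --p--> {1,2}  [seen]
{0,1,2,3} --q--> {0,1,2,3}  [seen]
Reachable DFA states: {0,1,2}, {1,2}, {0,1,2,3}.
{1,2} is among them.

yes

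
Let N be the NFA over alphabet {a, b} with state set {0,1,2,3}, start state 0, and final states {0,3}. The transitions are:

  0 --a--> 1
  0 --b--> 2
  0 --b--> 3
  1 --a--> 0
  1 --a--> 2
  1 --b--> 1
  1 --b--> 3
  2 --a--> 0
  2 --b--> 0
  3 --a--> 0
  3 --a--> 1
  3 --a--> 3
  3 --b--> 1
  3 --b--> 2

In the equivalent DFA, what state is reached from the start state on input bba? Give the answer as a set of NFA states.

{0,1,2}

Start: {0}.
δ(0,b) = {2,3}.
Union: {2,3}.
After b: {2,3}.
δ(2,b) = {0}; δ(3,b) = {1,2}.
Union: {0,1,2}.
After b: {0,1,2}.
δ(0,a) = {1}; δ(1,a) = {0,2}; δ(2,a) = {0}.
Union: {0,1,2}.
After a: {0,1,2}.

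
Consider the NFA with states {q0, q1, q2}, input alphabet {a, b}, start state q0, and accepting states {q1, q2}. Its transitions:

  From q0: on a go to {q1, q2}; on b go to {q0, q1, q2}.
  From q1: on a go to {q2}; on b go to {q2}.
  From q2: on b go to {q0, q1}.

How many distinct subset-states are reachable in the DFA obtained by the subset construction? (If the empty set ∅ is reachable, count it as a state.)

6

Start state of the DFA: {q0}.
{q0} --a--> {q1, q2}  [new]
{q0} --b--> {q0, q1, q2}  [new]
{q1, q2} --a--> {q2}  [new]
{q1, q2} --b--> {q0, q1, q2}  [seen]
{q0, q1, q2} --a--> {q1, q2}  [seen]
{q0, q1, q2} --b--> {q0, q1, q2}  [seen]
{q2} --a--> ∅  [new]
{q2} --b--> {q0, q1}  [new]
∅ --a--> ∅  [seen]
∅ --b--> ∅  [seen]
{q0, q1} --a--> {q1, q2}  [seen]
{q0, q1} --b--> {q0, q1, q2}  [seen]
Reachable DFA states: {q0}, {q1, q2}, {q0, q1, q2}, {q2}, ∅, {q0, q1}.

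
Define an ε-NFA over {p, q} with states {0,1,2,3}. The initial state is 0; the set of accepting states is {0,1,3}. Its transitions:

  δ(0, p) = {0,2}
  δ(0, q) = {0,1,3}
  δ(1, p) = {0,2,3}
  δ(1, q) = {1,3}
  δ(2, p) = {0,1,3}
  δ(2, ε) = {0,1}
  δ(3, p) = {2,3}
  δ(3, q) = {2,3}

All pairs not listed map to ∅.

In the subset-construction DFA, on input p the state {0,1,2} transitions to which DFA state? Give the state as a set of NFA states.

δ(0,p) = {0,2}; δ(1,p) = {0,2,3}; δ(2,p) = {0,1,3}.
Union: {0,1,2,3}.

{0,1,2,3}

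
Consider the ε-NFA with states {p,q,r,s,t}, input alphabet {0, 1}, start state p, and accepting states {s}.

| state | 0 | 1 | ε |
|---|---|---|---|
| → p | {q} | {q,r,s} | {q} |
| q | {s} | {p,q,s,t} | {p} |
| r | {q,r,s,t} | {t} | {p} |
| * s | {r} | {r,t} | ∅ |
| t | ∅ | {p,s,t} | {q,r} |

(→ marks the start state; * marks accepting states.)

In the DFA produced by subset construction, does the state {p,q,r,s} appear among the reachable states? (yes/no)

Start state of the DFA: {p,q} (ε-closure of the NFA start).
{p,q} --0--> {p,q,s}  [new]
{p,q} --1--> {p,q,r,s,t}  [new]
{p,q,s} --0--> {p,q,r,s}  [new]
{p,q,s} --1--> {p,q,r,s,t}  [seen]
{p,q,r,s,t} --0--> {p,q,r,s,t}  [seen]
{p,q,r,s,t} --1--> {p,q,r,s,t}  [seen]
{p,q,r,s} --0--> {p,q,r,s,t}  [seen]
{p,q,r,s} --1--> {p,q,r,s,t}  [seen]
Reachable DFA states: {p,q}, {p,q,s}, {p,q,r,s,t}, {p,q,r,s}.
{p,q,r,s} is among them.

yes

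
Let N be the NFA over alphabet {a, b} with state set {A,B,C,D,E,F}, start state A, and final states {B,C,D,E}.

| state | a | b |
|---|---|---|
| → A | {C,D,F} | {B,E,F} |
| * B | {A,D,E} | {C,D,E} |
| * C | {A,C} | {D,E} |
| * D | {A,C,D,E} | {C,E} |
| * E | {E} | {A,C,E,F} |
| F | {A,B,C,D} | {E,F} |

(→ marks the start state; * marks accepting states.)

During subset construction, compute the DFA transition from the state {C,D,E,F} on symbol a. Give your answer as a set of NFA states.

{A,B,C,D,E}

δ(C,a) = {A,C}; δ(D,a) = {A,C,D,E}; δ(E,a) = {E}; δ(F,a) = {A,B,C,D}.
Union: {A,B,C,D,E}.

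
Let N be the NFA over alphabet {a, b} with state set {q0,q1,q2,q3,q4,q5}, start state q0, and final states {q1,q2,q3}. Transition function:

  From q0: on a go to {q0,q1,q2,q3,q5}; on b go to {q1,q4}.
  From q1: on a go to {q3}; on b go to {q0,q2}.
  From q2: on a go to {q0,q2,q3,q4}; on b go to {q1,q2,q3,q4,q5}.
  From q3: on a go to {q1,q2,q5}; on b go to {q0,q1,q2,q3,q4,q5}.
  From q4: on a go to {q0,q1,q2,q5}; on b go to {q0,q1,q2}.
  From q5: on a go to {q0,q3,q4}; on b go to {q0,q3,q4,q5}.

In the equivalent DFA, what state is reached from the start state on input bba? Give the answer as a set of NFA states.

{q0,q1,q2,q3,q4,q5}

Start: {q0}.
δ(q0,b) = {q1,q4}.
Union: {q1,q4}.
After b: {q1,q4}.
δ(q1,b) = {q0,q2}; δ(q4,b) = {q0,q1,q2}.
Union: {q0,q1,q2}.
After b: {q0,q1,q2}.
δ(q0,a) = {q0,q1,q2,q3,q5}; δ(q1,a) = {q3}; δ(q2,a) = {q0,q2,q3,q4}.
Union: {q0,q1,q2,q3,q4,q5}.
After a: {q0,q1,q2,q3,q4,q5}.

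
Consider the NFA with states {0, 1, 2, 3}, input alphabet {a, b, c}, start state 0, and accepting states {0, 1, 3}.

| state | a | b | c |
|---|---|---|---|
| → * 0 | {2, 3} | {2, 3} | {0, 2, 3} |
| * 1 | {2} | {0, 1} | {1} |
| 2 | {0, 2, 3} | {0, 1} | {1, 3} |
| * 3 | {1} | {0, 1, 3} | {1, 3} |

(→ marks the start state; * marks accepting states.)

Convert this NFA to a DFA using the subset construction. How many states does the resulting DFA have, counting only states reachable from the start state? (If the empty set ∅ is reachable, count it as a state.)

Start state of the DFA: {0}.
{0} --a--> {2, 3}  [new]
{0} --b--> {2, 3}  [seen]
{0} --c--> {0, 2, 3}  [new]
{2, 3} --a--> {0, 1, 2, 3}  [new]
{2, 3} --b--> {0, 1, 3}  [new]
{2, 3} --c--> {1, 3}  [new]
{0, 2, 3} --a--> {0, 1, 2, 3}  [seen]
{0, 2, 3} --b--> {0, 1, 2, 3}  [seen]
{0, 2, 3} --c--> {0, 1, 2, 3}  [seen]
{0, 1, 2, 3} --a--> {0, 1, 2, 3}  [seen]
{0, 1, 2, 3} --b--> {0, 1, 2, 3}  [seen]
{0, 1, 2, 3} --c--> {0, 1, 2, 3}  [seen]
{0, 1, 3} --a--> {1, 2, 3}  [new]
{0, 1, 3} --b--> {0, 1, 2, 3}  [seen]
{0, 1, 3} --c--> {0, 1, 2, 3}  [seen]
{1, 3} --a--> {1, 2}  [new]
{1, 3} --b--> {0, 1, 3}  [seen]
{1, 3} --c--> {1, 3}  [seen]
{1, 2, 3} --a--> {0, 1, 2, 3}  [seen]
{1, 2, 3} --b--> {0, 1, 3}  [seen]
{1, 2, 3} --c--> {1, 3}  [seen]
{1, 2} --a--> {0, 2, 3}  [seen]
{1, 2} --b--> {0, 1}  [new]
{1, 2} --c--> {1, 3}  [seen]
{0, 1} --a--> {2, 3}  [seen]
{0, 1} --b--> {0, 1, 2, 3}  [seen]
{0, 1} --c--> {0, 1, 2, 3}  [seen]
Reachable DFA states: {0}, {2, 3}, {0, 2, 3}, {0, 1, 2, 3}, {0, 1, 3}, {1, 3}, {1, 2, 3}, {1, 2}, {0, 1}.

9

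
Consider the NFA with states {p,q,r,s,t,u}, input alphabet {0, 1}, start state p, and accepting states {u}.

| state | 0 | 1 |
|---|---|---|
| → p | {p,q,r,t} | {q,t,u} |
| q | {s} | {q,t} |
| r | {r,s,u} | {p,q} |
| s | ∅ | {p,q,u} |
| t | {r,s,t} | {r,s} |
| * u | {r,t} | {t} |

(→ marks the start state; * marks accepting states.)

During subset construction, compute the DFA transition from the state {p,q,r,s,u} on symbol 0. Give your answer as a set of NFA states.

{p,q,r,s,t,u}

δ(p,0) = {p,q,r,t}; δ(q,0) = {s}; δ(r,0) = {r,s,u}; δ(s,0) = ∅; δ(u,0) = {r,t}.
Union: {p,q,r,s,t,u}.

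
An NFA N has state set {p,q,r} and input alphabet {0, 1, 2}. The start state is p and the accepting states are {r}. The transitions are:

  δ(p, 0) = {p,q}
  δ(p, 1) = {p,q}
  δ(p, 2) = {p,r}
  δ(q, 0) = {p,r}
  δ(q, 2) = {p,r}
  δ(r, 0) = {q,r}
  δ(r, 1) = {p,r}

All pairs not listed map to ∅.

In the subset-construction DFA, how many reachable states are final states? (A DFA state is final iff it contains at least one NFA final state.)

2

Start state of the DFA: {p}.
{p} --0--> {p,q}  [new]
{p} --1--> {p,q}  [seen]
{p} --2--> {p,r}  [new]
{p,q} --0--> {p,q,r}  [new]
{p,q} --1--> {p,q}  [seen]
{p,q} --2--> {p,r}  [seen]
{p,r} --0--> {p,q,r}  [seen]
{p,r} --1--> {p,q,r}  [seen]
{p,r} --2--> {p,r}  [seen]
{p,q,r} --0--> {p,q,r}  [seen]
{p,q,r} --1--> {p,q,r}  [seen]
{p,q,r} --2--> {p,r}  [seen]
Reachable DFA states: {p}, {p,q}, {p,r}, {p,q,r}.
Accepting DFA states (contain an NFA accepting state): {p,r}, {p,q,r}.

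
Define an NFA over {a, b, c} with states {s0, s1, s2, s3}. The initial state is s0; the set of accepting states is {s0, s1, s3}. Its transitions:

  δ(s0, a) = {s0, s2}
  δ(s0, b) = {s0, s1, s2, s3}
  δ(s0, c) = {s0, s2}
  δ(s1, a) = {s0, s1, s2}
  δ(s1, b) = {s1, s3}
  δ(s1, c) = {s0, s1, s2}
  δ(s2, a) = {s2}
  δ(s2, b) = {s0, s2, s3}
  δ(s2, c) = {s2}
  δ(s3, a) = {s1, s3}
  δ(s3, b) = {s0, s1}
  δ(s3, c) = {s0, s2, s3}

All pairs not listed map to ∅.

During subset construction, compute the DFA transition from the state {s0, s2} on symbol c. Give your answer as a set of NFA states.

δ(s0,c) = {s0, s2}; δ(s2,c) = {s2}.
Union: {s0, s2}.

{s0, s2}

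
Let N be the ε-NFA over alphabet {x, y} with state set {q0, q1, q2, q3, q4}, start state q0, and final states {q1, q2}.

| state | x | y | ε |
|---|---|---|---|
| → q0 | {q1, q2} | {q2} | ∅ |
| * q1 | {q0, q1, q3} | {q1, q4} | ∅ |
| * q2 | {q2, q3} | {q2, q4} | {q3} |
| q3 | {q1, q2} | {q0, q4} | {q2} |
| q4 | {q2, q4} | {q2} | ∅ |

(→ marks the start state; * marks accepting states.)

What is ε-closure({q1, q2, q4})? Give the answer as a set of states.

Begin with {q1, q2, q4}.
q2 →ε {q3}; add q3.
ε-closure = {q1, q2, q3, q4}.

{q1, q2, q3, q4}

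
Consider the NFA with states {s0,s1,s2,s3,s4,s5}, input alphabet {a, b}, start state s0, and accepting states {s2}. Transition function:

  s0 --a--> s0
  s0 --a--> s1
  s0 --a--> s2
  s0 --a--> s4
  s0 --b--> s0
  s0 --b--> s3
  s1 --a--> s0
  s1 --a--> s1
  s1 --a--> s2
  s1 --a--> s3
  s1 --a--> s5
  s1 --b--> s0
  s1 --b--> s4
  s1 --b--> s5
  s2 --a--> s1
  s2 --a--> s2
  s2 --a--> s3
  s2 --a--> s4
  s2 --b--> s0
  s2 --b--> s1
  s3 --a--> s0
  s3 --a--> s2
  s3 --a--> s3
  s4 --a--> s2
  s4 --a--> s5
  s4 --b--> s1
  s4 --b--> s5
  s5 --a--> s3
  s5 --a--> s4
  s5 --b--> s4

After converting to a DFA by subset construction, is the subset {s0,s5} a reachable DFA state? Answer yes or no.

Start state of the DFA: {s0}.
{s0} --a--> {s0,s1,s2,s4}  [new]
{s0} --b--> {s0,s3}  [new]
{s0,s1,s2,s4} --a--> {s0,s1,s2,s3,s4,s5}  [new]
{s0,s1,s2,s4} --b--> {s0,s1,s3,s4,s5}  [new]
{s0,s3} --a--> {s0,s1,s2,s3,s4}  [new]
{s0,s3} --b--> {s0,s3}  [seen]
{s0,s1,s2,s3,s4,s5} --a--> {s0,s1,s2,s3,s4,s5}  [seen]
{s0,s1,s2,s3,s4,s5} --b--> {s0,s1,s3,s4,s5}  [seen]
{s0,s1,s3,s4,s5} --a--> {s0,s1,s2,s3,s4,s5}  [seen]
{s0,s1,s3,s4,s5} --b--> {s0,s1,s3,s4,s5}  [seen]
{s0,s1,s2,s3,s4} --a--> {s0,s1,s2,s3,s4,s5}  [seen]
{s0,s1,s2,s3,s4} --b--> {s0,s1,s3,s4,s5}  [seen]
Reachable DFA states: {s0}, {s0,s1,s2,s4}, {s0,s3}, {s0,s1,s2,s3,s4,s5}, {s0,s1,s3,s4,s5}, {s0,s1,s2,s3,s4}.
{s0,s5} is not among them.

no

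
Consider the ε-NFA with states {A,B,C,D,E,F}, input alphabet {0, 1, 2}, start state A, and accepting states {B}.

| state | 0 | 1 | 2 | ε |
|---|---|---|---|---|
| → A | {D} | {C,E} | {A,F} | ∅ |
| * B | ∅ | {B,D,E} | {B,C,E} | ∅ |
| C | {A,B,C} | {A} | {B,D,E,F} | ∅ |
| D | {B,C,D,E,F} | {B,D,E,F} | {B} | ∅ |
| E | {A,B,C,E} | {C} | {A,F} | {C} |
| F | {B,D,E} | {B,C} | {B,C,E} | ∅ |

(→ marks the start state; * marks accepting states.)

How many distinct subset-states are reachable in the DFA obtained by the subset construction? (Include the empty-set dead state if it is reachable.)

Start state of the DFA: {A} (ε-closure of the NFA start).
{A} --0--> {D}  [new]
{A} --1--> {C,E}  [new]
{A} --2--> {A,F}  [new]
{D} --0--> {B,C,D,E,F}  [new]
{D} --1--> {B,C,D,E,F}  [seen]
{D} --2--> {B}  [new]
{C,E} --0--> {A,B,C,E}  [new]
{C,E} --1--> {A,C}  [new]
{C,E} --2--> {A,B,C,D,E,F}  [new]
{A,F} --0--> {B,C,D,E}  [new]
{A,F} --1--> {B,C,E}  [new]
{A,F} --2--> {A,B,C,E,F}  [new]
{B,C,D,E,F} --0--> {A,B,C,D,E,F}  [seen]
{B,C,D,E,F} --1--> {A,B,C,D,E,F}  [seen]
{B,C,D,E,F} --2--> {A,B,C,D,E,F}  [seen]
{B} --0--> ∅  [new]
{B} --1--> {B,C,D,E}  [seen]
{B} --2--> {B,C,E}  [seen]
{A,B,C,E} --0--> {A,B,C,D,E}  [new]
{A,B,C,E} --1--> {A,B,C,D,E}  [seen]
{A,B,C,E} --2--> {A,B,C,D,E,F}  [seen]
{A,C} --0--> {A,B,C,D}  [new]
{A,C} --1--> {A,C,E}  [new]
{A,C} --2--> {A,B,C,D,E,F}  [seen]
{A,B,C,D,E,F} --0--> {A,B,C,D,E,F}  [seen]
{A,B,C,D,E,F} --1--> {A,B,C,D,E,F}  [seen]
{A,B,C,D,E,F} --2--> {A,B,C,D,E,F}  [seen]
{B,C,D,E} --0--> {A,B,C,D,E,F}  [seen]
{B,C,D,E} --1--> {A,B,C,D,E,F}  [seen]
{B,C,D,E} --2--> {A,B,C,D,E,F}  [seen]
{B,C,E} --0--> {A,B,C,E}  [seen]
{B,C,E} --1--> {A,B,C,D,E}  [seen]
{B,C,E} --2--> {A,B,C,D,E,F}  [seen]
{A,B,C,E,F} --0--> {A,B,C,D,E}  [seen]
{A,B,C,E,F} --1--> {A,B,C,D,E}  [seen]
{A,B,C,E,F} --2--> {A,B,C,D,E,F}  [seen]
∅ --0--> ∅  [seen]
∅ --1--> ∅  [seen]
∅ --2--> ∅  [seen]
{A,B,C,D,E} --0--> {A,B,C,D,E,F}  [seen]
{A,B,C,D,E} --1--> {A,B,C,D,E,F}  [seen]
{A,B,C,D,E} --2--> {A,B,C,D,E,F}  [seen]
{A,B,C,D} --0--> {A,B,C,D,E,F}  [seen]
{A,B,C,D} --1--> {A,B,C,D,E,F}  [seen]
{A,B,C,D} --2--> {A,B,C,D,E,F}  [seen]
{A,C,E} --0--> {A,B,C,D,E}  [seen]
{A,C,E} --1--> {A,C,E}  [seen]
{A,C,E} --2--> {A,B,C,D,E,F}  [seen]
Reachable DFA states: {A}, {D}, {C,E}, {A,F}, {B,C,D,E,F}, {B}, {A,B,C,E}, {A,C}, {A,B,C,D,E,F}, {B,C,D,E}, {B,C,E}, {A,B,C,E,F}, ∅, {A,B,C,D,E}, {A,B,C,D}, {A,C,E}.

16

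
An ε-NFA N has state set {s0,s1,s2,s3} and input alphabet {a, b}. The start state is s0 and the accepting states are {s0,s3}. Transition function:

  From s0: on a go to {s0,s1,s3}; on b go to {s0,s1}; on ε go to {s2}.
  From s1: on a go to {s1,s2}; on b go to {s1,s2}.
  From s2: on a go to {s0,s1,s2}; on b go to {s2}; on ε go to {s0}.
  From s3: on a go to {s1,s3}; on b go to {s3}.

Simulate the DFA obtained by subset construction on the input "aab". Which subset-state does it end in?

{s0,s1,s2,s3}

Start: {s0,s2}.
δ(s0,a) = {s0,s1,s3}; δ(s2,a) = {s0,s1,s2}.
Union: {s0,s1,s2,s3}.
After a: {s0,s1,s2,s3}.
δ(s0,a) = {s0,s1,s3}; δ(s1,a) = {s1,s2}; δ(s2,a) = {s0,s1,s2}; δ(s3,a) = {s1,s3}.
Union: {s0,s1,s2,s3}.
After a: {s0,s1,s2,s3}.
δ(s0,b) = {s0,s1}; δ(s1,b) = {s1,s2}; δ(s2,b) = {s2}; δ(s3,b) = {s3}.
Union: {s0,s1,s2,s3}.
After b: {s0,s1,s2,s3}.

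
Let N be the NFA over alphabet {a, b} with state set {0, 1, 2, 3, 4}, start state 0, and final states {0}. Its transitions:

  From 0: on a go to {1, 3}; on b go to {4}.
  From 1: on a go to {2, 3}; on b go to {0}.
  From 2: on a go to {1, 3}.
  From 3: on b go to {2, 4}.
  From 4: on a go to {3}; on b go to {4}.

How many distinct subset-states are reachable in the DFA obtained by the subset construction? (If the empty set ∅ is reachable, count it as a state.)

8

Start state of the DFA: {0}.
{0} --a--> {1, 3}  [new]
{0} --b--> {4}  [new]
{1, 3} --a--> {2, 3}  [new]
{1, 3} --b--> {0, 2, 4}  [new]
{4} --a--> {3}  [new]
{4} --b--> {4}  [seen]
{2, 3} --a--> {1, 3}  [seen]
{2, 3} --b--> {2, 4}  [new]
{0, 2, 4} --a--> {1, 3}  [seen]
{0, 2, 4} --b--> {4}  [seen]
{3} --a--> ∅  [new]
{3} --b--> {2, 4}  [seen]
{2, 4} --a--> {1, 3}  [seen]
{2, 4} --b--> {4}  [seen]
∅ --a--> ∅  [seen]
∅ --b--> ∅  [seen]
Reachable DFA states: {0}, {1, 3}, {4}, {2, 3}, {0, 2, 4}, {3}, {2, 4}, ∅.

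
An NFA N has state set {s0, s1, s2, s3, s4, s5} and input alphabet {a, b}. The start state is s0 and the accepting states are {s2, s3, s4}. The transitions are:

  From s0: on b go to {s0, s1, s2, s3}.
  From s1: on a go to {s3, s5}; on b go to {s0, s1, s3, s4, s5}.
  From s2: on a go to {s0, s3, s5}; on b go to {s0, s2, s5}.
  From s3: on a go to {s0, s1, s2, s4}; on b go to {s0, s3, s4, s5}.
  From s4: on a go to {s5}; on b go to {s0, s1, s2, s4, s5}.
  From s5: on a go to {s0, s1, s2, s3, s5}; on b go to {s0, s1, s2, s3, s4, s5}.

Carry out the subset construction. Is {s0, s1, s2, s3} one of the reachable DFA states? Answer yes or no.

Start state of the DFA: {s0}.
{s0} --a--> ∅  [new]
{s0} --b--> {s0, s1, s2, s3}  [new]
∅ --a--> ∅  [seen]
∅ --b--> ∅  [seen]
{s0, s1, s2, s3} --a--> {s0, s1, s2, s3, s4, s5}  [new]
{s0, s1, s2, s3} --b--> {s0, s1, s2, s3, s4, s5}  [seen]
{s0, s1, s2, s3, s4, s5} --a--> {s0, s1, s2, s3, s4, s5}  [seen]
{s0, s1, s2, s3, s4, s5} --b--> {s0, s1, s2, s3, s4, s5}  [seen]
Reachable DFA states: {s0}, ∅, {s0, s1, s2, s3}, {s0, s1, s2, s3, s4, s5}.
{s0, s1, s2, s3} is among them.

yes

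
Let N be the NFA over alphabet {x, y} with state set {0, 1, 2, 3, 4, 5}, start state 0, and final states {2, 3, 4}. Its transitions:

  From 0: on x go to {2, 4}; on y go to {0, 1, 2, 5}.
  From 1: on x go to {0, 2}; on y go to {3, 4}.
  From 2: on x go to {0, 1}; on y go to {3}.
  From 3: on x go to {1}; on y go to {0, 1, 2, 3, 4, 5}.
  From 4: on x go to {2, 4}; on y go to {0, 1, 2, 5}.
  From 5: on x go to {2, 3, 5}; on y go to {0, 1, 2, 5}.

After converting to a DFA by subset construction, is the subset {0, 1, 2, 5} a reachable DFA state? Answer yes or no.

yes

Start state of the DFA: {0}.
{0} --x--> {2, 4}  [new]
{0} --y--> {0, 1, 2, 5}  [new]
{2, 4} --x--> {0, 1, 2, 4}  [new]
{2, 4} --y--> {0, 1, 2, 3, 5}  [new]
{0, 1, 2, 5} --x--> {0, 1, 2, 3, 4, 5}  [new]
{0, 1, 2, 5} --y--> {0, 1, 2, 3, 4, 5}  [seen]
{0, 1, 2, 4} --x--> {0, 1, 2, 4}  [seen]
{0, 1, 2, 4} --y--> {0, 1, 2, 3, 4, 5}  [seen]
{0, 1, 2, 3, 5} --x--> {0, 1, 2, 3, 4, 5}  [seen]
{0, 1, 2, 3, 5} --y--> {0, 1, 2, 3, 4, 5}  [seen]
{0, 1, 2, 3, 4, 5} --x--> {0, 1, 2, 3, 4, 5}  [seen]
{0, 1, 2, 3, 4, 5} --y--> {0, 1, 2, 3, 4, 5}  [seen]
Reachable DFA states: {0}, {2, 4}, {0, 1, 2, 5}, {0, 1, 2, 4}, {0, 1, 2, 3, 5}, {0, 1, 2, 3, 4, 5}.
{0, 1, 2, 5} is among them.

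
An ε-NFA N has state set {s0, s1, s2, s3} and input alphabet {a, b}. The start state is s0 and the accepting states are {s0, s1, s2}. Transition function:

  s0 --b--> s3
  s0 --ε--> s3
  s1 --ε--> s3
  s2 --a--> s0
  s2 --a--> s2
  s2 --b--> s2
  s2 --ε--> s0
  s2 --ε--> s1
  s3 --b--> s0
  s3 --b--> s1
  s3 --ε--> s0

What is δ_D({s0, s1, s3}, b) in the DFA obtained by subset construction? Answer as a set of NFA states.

δ(s0,b) = {s3}; δ(s1,b) = ∅; δ(s3,b) = {s0, s1}.
Union: {s0, s1, s3}.

{s0, s1, s3}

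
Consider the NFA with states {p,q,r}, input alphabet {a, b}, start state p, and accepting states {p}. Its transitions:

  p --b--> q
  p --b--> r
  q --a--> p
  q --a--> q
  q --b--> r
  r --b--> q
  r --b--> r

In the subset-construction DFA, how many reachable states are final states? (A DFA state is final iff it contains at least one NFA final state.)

2

Start state of the DFA: {p}.
{p} --a--> ∅  [new]
{p} --b--> {q,r}  [new]
∅ --a--> ∅  [seen]
∅ --b--> ∅  [seen]
{q,r} --a--> {p,q}  [new]
{q,r} --b--> {q,r}  [seen]
{p,q} --a--> {p,q}  [seen]
{p,q} --b--> {q,r}  [seen]
Reachable DFA states: {p}, ∅, {q,r}, {p,q}.
Accepting DFA states (contain an NFA accepting state): {p}, {p,q}.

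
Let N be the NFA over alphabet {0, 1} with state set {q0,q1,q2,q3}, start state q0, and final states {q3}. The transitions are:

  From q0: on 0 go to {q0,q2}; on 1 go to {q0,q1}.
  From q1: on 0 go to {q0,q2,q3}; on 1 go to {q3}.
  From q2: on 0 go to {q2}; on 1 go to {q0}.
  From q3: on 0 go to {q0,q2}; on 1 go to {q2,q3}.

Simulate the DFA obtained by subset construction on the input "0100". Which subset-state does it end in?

Start: {q0}.
δ(q0,0) = {q0,q2}.
Union: {q0,q2}.
After 0: {q0,q2}.
δ(q0,1) = {q0,q1}; δ(q2,1) = {q0}.
Union: {q0,q1}.
After 1: {q0,q1}.
δ(q0,0) = {q0,q2}; δ(q1,0) = {q0,q2,q3}.
Union: {q0,q2,q3}.
After 0: {q0,q2,q3}.
δ(q0,0) = {q0,q2}; δ(q2,0) = {q2}; δ(q3,0) = {q0,q2}.
Union: {q0,q2}.
After 0: {q0,q2}.

{q0,q2}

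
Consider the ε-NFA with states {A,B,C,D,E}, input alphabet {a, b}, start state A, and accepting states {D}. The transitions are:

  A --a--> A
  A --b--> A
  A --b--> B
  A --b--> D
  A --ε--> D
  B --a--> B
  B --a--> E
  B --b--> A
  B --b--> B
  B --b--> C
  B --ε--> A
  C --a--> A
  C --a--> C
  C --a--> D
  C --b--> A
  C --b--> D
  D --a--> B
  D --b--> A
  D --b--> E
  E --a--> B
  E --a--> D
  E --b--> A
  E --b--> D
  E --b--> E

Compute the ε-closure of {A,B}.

Begin with {A,B}.
A →ε {D}; add D.
ε-closure = {A,B,D}.

{A,B,D}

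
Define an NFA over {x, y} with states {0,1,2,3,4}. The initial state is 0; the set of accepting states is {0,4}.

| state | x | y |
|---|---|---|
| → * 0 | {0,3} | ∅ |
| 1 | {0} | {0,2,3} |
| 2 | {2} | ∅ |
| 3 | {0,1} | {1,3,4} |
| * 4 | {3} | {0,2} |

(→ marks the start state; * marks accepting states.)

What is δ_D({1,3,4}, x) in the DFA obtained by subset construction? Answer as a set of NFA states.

δ(1,x) = {0}; δ(3,x) = {0,1}; δ(4,x) = {3}.
Union: {0,1,3}.

{0,1,3}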